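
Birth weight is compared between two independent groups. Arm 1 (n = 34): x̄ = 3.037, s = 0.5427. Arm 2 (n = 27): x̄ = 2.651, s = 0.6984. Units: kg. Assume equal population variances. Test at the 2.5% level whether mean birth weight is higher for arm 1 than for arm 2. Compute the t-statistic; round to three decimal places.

2.430

Let group 1 = arm 1, group 2 = arm 2. H0: μ_1 = μ_2; H1: μ_1 > μ_2 (two-sample pooled-variance t-test, right-tailed).
s_p² = [(34−1)·0.5427² + (27−1)·0.6984²]/(34+27−2) = 0.37968
t = (3.037 − 2.651)/√[0.37968·(1/34 + 1/27)] = 2.430
df = n₁ + n₂ − 2 = 59
p-value = P(T ≥ 2.430) ≈ 0.009
Since p ≈ 0.009 < α = 0.025, reject H0; the evidence is statistically significant.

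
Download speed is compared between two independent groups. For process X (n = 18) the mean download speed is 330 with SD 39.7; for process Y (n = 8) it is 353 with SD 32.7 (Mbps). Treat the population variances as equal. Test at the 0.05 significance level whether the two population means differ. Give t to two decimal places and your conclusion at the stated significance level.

Let group 1 = process X, group 2 = process Y. H0: μ_1 = μ_2; H1: μ_1 ≠ μ_2 (two-sample pooled-variance t-test, two-sided).
s_p² = [(18−1)·39.7² + (8−1)·32.7²]/(18+8−2) = 1428.27
t = (330 − 353)/√[1428.27·(1/18 + 1/8)] = -1.43
df = n₁ + n₂ − 2 = 24
Two-sided p-value ≈ 0.165
Since p ≈ 0.165 > α = 0.05, fail to reject H0; the evidence is not statistically significant.

t = -1.43; fail to reject H0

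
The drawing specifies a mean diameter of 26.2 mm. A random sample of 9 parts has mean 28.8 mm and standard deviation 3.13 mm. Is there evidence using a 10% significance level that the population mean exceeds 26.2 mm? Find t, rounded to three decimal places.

2.492

H0: μ = 26.2; H1: μ > 26.2 (one-sample t-test, right-tailed).
t = (x̄ − μ₀)/(s/√n) = (28.8 − 26.2)/(3.13/√9) = 2.492
df = n − 1 = 8
p-value = P(T ≥ 2.492) ≈ 0.0187
Since p ≈ 0.0187 < α = 0.1, reject H0; the evidence is statistically significant.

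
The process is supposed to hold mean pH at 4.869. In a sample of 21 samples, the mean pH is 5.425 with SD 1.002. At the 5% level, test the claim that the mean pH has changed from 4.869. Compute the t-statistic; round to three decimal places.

H0: μ = 4.869; H1: μ ≠ 4.869 (one-sample t-test, two-sided).
t = (x̄ − μ₀)/(s/√n) = (5.425 − 4.869)/(1.002/√21) = 2.543
df = n − 1 = 20
Two-sided p-value ≈ 0.019
Since p ≈ 0.019 < α = 0.05, reject H0; the evidence is statistically significant.

2.543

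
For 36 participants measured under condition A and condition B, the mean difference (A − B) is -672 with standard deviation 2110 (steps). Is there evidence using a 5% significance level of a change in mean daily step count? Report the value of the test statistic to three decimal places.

H0: μ_d = 0; H1: μ_d ≠ 0 (paired t-test on the differences, two-sided).
t = d̄/(s_d/√n) = -672/(2110/√36) = -1.911
df = n − 1 = 35
Two-sided p-value ≈ 0.0642
Since p ≈ 0.0642 > α = 0.05, fail to reject H0; the data do not provide sufficient evidence against H0.

-1.911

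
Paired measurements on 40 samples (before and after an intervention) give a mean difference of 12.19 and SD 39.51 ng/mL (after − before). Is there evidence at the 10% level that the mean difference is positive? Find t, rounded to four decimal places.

1.9513

H0: μ_d = 0; H1: μ_d > 0 (paired t-test on the differences, right-tailed).
t = d̄/(s_d/√n) = 12.19/(39.51/√40) = 1.9513
df = n − 1 = 39
p-value = P(T ≥ 1.9513) ≈ 0.029
Since p ≈ 0.029 < α = 0.1, reject H0; the evidence is statistically significant.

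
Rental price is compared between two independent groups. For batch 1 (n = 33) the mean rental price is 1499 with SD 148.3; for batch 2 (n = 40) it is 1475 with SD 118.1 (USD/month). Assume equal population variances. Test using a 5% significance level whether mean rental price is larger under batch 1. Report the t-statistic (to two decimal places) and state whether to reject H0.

Let group 1 = batch 1, group 2 = batch 2. H0: μ_1 = μ_2; H1: μ_1 > μ_2 (two-sample pooled-variance t-test, right-tailed).
s_p² = [(33−1)·148.3² + (40−1)·118.1²]/(33+40−2) = 17573.7
t = (1499 − 1475)/√[17573.7·(1/33 + 1/40)] = 0.77
df = n₁ + n₂ − 2 = 71
p-value = P(T ≥ 0.77) ≈ 0.2220
Since p ≈ 0.2220 > α = 0.05, fail to reject H0; the evidence is not statistically significant.

t = 0.77; fail to reject H0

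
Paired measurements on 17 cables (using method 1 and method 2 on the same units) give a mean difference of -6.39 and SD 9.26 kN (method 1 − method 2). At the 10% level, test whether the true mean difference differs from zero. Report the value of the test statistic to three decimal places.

-2.845

H0: μ_d = 0; H1: μ_d ≠ 0 (paired t-test on the differences, two-sided).
t = d̄/(s_d/√n) = -6.39/(9.26/√17) = -2.845
df = n − 1 = 16
Two-sided p-value ≈ 0.0117
Since p ≈ 0.0117 < α = 0.1, reject H0; the data support H1.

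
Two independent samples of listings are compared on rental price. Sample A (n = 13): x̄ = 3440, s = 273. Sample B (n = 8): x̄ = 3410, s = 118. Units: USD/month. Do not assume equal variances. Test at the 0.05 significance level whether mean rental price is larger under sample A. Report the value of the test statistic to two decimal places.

Let group 1 = sample A, group 2 = sample B. H0: μ_1 = μ_2; H1: μ_1 > μ_2 (Welch's two-sample t-test, right-tailed).
t = (x̄_1 − x̄_2)/√(s_1²/n_1 + s_2²/n_2) = (3440 − 3410)/√(273²/13 + 118²/8) = 0.35
Welch–Satterthwaite df ≈ 17.61
p-value = P(T ≥ 0.35) ≈ 0.3663
Since p ≈ 0.3663 > α = 0.05, fail to reject H0; the data do not provide sufficient evidence against H0.

0.35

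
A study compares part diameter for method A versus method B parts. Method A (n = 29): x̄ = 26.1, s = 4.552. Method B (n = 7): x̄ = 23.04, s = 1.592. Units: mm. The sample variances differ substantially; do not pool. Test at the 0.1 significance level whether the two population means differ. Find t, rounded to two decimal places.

2.95

Let group 1 = method A, group 2 = method B. H0: μ_1 = μ_2; H1: μ_1 ≠ μ_2 (Welch's two-sample t-test, two-sided).
t = (x̄_1 − x̄_2)/√(s_1²/n_1 + s_2²/n_2) = (26.1 − 23.04)/√(4.552²/29 + 1.592²/7) = 2.95
Welch–Satterthwaite df ≈ 28.92
Two-sided p-value ≈ 0.0063
Since p ≈ 0.0063 < α = 0.1, reject H0; the data support H1.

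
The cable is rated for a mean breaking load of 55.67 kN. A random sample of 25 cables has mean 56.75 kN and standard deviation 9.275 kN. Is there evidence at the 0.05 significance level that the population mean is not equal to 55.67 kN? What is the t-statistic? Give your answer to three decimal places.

0.582

H0: μ = 55.67; H1: μ ≠ 55.67 (one-sample t-test, two-sided).
t = (x̄ − μ₀)/(s/√n) = (56.75 − 55.67)/(9.275/√25) = 0.582
df = n − 1 = 24
Two-sided p-value ≈ 0.566
Since p ≈ 0.566 > α = 0.05, fail to reject H0; the data do not provide sufficient evidence against H0.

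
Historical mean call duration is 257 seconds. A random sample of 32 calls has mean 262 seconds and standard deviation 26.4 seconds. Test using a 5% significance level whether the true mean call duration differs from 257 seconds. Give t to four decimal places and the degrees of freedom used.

t = 1.0714, df = 31

H0: μ = 257; H1: μ ≠ 257 (one-sample t-test, two-sided).
t = (x̄ − μ₀)/(s/√n) = (262 − 257)/(26.4/√32) = 1.0714
df = n − 1 = 31
Two-sided p-value ≈ 0.2923
Since p ≈ 0.2923 > α = 0.05, fail to reject H0; the data do not provide sufficient evidence against H0.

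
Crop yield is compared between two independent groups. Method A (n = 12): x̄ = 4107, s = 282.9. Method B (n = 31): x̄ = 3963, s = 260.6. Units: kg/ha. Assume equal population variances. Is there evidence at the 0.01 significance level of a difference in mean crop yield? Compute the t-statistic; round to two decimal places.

1.59

Let group 1 = method A, group 2 = method B. H0: μ_1 = μ_2; H1: μ_1 ≠ μ_2 (two-sample pooled-variance t-test, two-sided).
s_p² = [(12−1)·282.9² + (31−1)·260.6²]/(12+31−2) = 71164.1
t = (4107 − 3963)/√[71164.1·(1/12 + 1/31)] = 1.59
df = n₁ + n₂ − 2 = 41
Two-sided p-value ≈ 0.120
Since p ≈ 0.120 > α = 0.01, fail to reject H0; the evidence is not statistically significant.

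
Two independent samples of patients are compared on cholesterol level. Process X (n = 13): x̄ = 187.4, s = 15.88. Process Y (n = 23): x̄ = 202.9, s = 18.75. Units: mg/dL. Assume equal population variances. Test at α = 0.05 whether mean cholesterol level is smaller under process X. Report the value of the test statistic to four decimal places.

Let group 1 = process X, group 2 = process Y. H0: μ_1 = μ_2; H1: μ_1 < μ_2 (two-sample pooled-variance t-test, left-tailed).
s_p² = [(13−1)·15.88² + (23−1)·18.75²]/(13+23−2) = 316.484
t = (187.4 − 202.9)/√[316.484·(1/13 + 1/23)] = -2.5110
df = n₁ + n₂ − 2 = 34
p-value = P(T ≤ -2.5110) ≈ 0.008
Since p ≈ 0.008 < α = 0.05, reject H0; the data support H1.

-2.5110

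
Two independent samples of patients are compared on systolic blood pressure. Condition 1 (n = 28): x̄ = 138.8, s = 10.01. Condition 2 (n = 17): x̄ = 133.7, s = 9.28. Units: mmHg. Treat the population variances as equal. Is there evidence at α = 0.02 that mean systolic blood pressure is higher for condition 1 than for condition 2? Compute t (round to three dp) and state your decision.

t = 1.702; fail to reject H0

Let group 1 = condition 1, group 2 = condition 2. H0: μ_1 = μ_2; H1: μ_1 > μ_2 (two-sample pooled-variance t-test, right-tailed).
s_p² = [(28−1)·10.01² + (17−1)·9.28²]/(28+17−2) = 94.9604
t = (138.8 − 133.7)/√[94.9604·(1/28 + 1/17)] = 1.702
df = n₁ + n₂ − 2 = 43
p-value = P(T ≥ 1.702) ≈ 0.0480
Since p ≈ 0.0480 > α = 0.02, fail to reject H0; the data do not provide sufficient evidence against H0.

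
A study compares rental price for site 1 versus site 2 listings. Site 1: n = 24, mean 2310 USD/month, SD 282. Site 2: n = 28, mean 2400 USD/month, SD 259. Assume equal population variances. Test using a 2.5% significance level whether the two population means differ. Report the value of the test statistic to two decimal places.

-1.20

Let group 1 = site 1, group 2 = site 2. H0: μ_1 = μ_2; H1: μ_1 ≠ μ_2 (two-sample pooled-variance t-test, two-sided).
s_p² = [(24−1)·282² + (28−1)·259²]/(24+28−2) = 72804.8
t = (2310 − 2400)/√[72804.8·(1/24 + 1/28)] = -1.20
df = n₁ + n₂ − 2 = 50
Two-sided p-value ≈ 0.236
Since p ≈ 0.236 > α = 0.025, fail to reject H0; the evidence is not statistically significant.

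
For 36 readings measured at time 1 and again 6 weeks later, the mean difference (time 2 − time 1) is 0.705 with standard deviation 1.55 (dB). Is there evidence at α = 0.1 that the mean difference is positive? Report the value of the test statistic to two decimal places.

H0: μ_d = 0; H1: μ_d > 0 (paired t-test on the differences, right-tailed).
t = d̄/(s_d/√n) = 0.705/(1.55/√36) = 2.73
df = n − 1 = 35
p-value = P(T ≥ 2.73) ≈ 0.0049
Since p ≈ 0.0049 < α = 0.1, reject H0; the evidence is statistically significant.

2.73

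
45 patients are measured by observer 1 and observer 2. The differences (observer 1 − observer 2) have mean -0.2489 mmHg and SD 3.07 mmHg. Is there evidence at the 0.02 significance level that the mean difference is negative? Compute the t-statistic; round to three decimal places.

H0: μ_d = 0; H1: μ_d < 0 (paired t-test on the differences, left-tailed).
t = d̄/(s_d/√n) = -0.2489/(3.07/√45) = -0.544
df = n − 1 = 44
p-value = P(T ≤ -0.544) ≈ 0.295
Since p ≈ 0.295 > α = 0.02, fail to reject H0; the data do not provide sufficient evidence against H0.

-0.544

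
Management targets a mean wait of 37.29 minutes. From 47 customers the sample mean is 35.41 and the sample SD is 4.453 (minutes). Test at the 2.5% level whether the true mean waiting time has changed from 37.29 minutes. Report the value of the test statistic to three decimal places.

H0: μ = 37.29; H1: μ ≠ 37.29 (one-sample t-test, two-sided).
t = (x̄ − μ₀)/(s/√n) = (35.41 − 37.29)/(4.453/√47) = -2.894
df = n − 1 = 46
Two-sided p-value ≈ 0.0058
Since p ≈ 0.0058 < α = 0.025, reject H0; the data support H1.

-2.894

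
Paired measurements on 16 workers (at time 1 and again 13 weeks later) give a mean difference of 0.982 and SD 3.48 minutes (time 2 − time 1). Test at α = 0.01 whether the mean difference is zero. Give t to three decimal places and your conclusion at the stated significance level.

H0: μ_d = 0; H1: μ_d ≠ 0 (paired t-test on the differences, two-sided).
t = d̄/(s_d/√n) = 0.982/(3.48/√16) = 1.129
df = n − 1 = 15
Two-sided p-value ≈ 0.2767
Since p ≈ 0.2767 > α = 0.01, fail to reject H0; the evidence is not statistically significant.

t = 1.129; fail to reject H0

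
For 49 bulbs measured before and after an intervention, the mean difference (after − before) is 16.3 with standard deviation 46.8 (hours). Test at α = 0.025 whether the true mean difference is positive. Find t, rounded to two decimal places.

H0: μ_d = 0; H1: μ_d > 0 (paired t-test on the differences, right-tailed).
t = d̄/(s_d/√n) = 16.3/(46.8/√49) = 2.44
df = n − 1 = 48
p-value = P(T ≥ 2.44) ≈ 0.0093
Since p ≈ 0.0093 < α = 0.025, reject H0; the data support H1.

2.44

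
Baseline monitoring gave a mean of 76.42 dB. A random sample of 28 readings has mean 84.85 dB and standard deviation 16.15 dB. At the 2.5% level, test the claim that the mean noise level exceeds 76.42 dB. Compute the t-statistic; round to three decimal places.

H0: μ = 76.42; H1: μ > 76.42 (one-sample t-test, right-tailed).
t = (x̄ − μ₀)/(s/√n) = (84.85 − 76.42)/(16.15/√28) = 2.762
df = n − 1 = 27
p-value = P(T ≥ 2.762) ≈ 0.005
Since p ≈ 0.005 < α = 0.025, reject H0; the evidence is statistically significant.

2.762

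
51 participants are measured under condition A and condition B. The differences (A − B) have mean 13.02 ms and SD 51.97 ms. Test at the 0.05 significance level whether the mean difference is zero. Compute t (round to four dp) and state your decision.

t = 1.7891; fail to reject H0

H0: μ_d = 0; H1: μ_d ≠ 0 (paired t-test on the differences, two-sided).
t = d̄/(s_d/√n) = 13.02/(51.97/√51) = 1.7891
df = n − 1 = 50
Two-sided p-value ≈ 0.0797
Since p ≈ 0.0797 > α = 0.05, fail to reject H0; the data do not provide sufficient evidence against H0.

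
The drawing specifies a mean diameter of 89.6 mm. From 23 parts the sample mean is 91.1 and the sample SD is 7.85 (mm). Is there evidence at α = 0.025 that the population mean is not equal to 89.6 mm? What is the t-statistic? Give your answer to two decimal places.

0.92

H0: μ = 89.6; H1: μ ≠ 89.6 (one-sample t-test, two-sided).
t = (x̄ − μ₀)/(s/√n) = (91.1 − 89.6)/(7.85/√23) = 0.92
df = n − 1 = 22
Two-sided p-value ≈ 0.3694
Since p ≈ 0.3694 > α = 0.025, fail to reject H0; the evidence is not statistically significant.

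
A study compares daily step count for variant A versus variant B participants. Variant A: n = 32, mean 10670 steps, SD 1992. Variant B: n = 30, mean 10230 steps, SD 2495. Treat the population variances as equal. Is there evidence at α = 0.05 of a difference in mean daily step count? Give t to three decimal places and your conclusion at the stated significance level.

t = 0.770; fail to reject H0

Let group 1 = variant A, group 2 = variant B. H0: μ_1 = μ_2; H1: μ_1 ≠ μ_2 (two-sample pooled-variance t-test, two-sided).
s_p² = [(32−1)·1992² + (30−1)·2495²]/(32+30−2) = 5058930
t = (10670 − 10230)/√[5058930·(1/32 + 1/30)] = 0.770
df = n₁ + n₂ − 2 = 60
Two-sided p-value ≈ 0.444
Since p ≈ 0.444 > α = 0.05, fail to reject H0; the evidence is not statistically significant.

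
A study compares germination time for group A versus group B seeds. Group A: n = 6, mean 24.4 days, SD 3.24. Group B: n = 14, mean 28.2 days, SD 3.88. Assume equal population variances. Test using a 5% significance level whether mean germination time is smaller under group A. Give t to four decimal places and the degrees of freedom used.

Let group 1 = group A, group 2 = group B. H0: μ_1 = μ_2; H1: μ_1 < μ_2 (two-sample pooled-variance t-test, left-tailed).
s_p² = [(6−1)·3.24² + (14−1)·3.88²]/(6+14−2) = 13.7886
t = (24.4 − 28.2)/√[13.7886·(1/6 + 1/14)] = -2.0972
df = n₁ + n₂ − 2 = 18
p-value = P(T ≤ -2.0972) ≈ 0.0252
Since p ≈ 0.0252 < α = 0.05, reject H0; the evidence is statistically significant.

t = -2.0972, df = 18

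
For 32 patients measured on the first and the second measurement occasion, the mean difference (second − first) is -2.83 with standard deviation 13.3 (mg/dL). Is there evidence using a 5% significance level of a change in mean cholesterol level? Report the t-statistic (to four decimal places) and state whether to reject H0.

t = -1.2037; fail to reject H0

H0: μ_d = 0; H1: μ_d ≠ 0 (paired t-test on the differences, two-sided).
t = d̄/(s_d/√n) = -2.83/(13.3/√32) = -1.2037
df = n − 1 = 31
Two-sided p-value ≈ 0.238
Since p ≈ 0.238 > α = 0.05, fail to reject H0; the data do not provide sufficient evidence against H0.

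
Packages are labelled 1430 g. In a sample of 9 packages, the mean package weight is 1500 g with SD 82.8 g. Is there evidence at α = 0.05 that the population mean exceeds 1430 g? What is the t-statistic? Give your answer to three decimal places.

2.536

H0: μ = 1430; H1: μ > 1430 (one-sample t-test, right-tailed).
t = (x̄ − μ₀)/(s/√n) = (1500 − 1430)/(82.8/√9) = 2.536
df = n − 1 = 8
p-value = P(T ≥ 2.536) ≈ 0.017
Since p ≈ 0.017 < α = 0.05, reject H0; the evidence is statistically significant.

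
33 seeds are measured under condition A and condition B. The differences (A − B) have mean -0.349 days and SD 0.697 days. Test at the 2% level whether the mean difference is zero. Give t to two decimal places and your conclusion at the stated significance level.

t = -2.88; reject H0

H0: μ_d = 0; H1: μ_d ≠ 0 (paired t-test on the differences, two-sided).
t = d̄/(s_d/√n) = -0.349/(0.697/√33) = -2.88
df = n − 1 = 32
Two-sided p-value ≈ 0.0071
Since p ≈ 0.0071 < α = 0.02, reject H0; the data support H1.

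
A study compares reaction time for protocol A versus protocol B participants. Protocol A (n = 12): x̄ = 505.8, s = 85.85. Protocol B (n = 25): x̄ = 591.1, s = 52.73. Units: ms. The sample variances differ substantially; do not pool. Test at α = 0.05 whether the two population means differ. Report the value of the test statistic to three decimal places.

-3.167

Let group 1 = protocol A, group 2 = protocol B. H0: μ_1 = μ_2; H1: μ_1 ≠ μ_2 (Welch's two-sample t-test, two-sided).
t = (x̄_1 − x̄_2)/√(s_1²/n_1 + s_2²/n_2) = (505.8 − 591.1)/√(85.85²/12 + 52.73²/25) = -3.167
Welch–Satterthwaite df ≈ 15.12
Two-sided p-value ≈ 0.006
Since p ≈ 0.006 < α = 0.05, reject H0; the evidence is statistically significant.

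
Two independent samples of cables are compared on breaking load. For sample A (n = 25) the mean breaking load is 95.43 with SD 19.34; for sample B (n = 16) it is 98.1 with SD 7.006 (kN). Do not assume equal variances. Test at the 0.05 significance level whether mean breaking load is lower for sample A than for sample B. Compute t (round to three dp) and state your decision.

Let group 1 = sample A, group 2 = sample B. H0: μ_1 = μ_2; H1: μ_1 < μ_2 (Welch's two-sample t-test, left-tailed).
t = (x̄_1 − x̄_2)/√(s_1²/n_1 + s_2²/n_2) = (95.43 − 98.1)/√(19.34²/25 + 7.006²/16) = -0.629
Welch–Satterthwaite df ≈ 32.65
p-value = P(T ≤ -0.629) ≈ 0.2669
Since p ≈ 0.2669 > α = 0.05, fail to reject H0; the evidence is not statistically significant.

t = -0.629; fail to reject H0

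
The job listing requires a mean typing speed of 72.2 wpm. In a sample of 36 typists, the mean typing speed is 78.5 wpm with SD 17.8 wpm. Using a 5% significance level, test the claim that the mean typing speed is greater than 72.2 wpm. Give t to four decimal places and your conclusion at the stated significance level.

t = 2.1236; reject H0

H0: μ = 72.2; H1: μ > 72.2 (one-sample t-test, right-tailed).
t = (x̄ − μ₀)/(s/√n) = (78.5 − 72.2)/(17.8/√36) = 2.1236
df = n − 1 = 35
p-value = P(T ≥ 2.1236) ≈ 0.020
Since p ≈ 0.020 < α = 0.05, reject H0; the evidence is statistically significant.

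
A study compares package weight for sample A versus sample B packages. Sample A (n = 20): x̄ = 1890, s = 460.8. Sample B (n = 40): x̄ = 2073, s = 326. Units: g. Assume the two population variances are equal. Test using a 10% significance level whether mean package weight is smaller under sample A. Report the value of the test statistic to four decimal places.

-1.7794

Let group 1 = sample A, group 2 = sample B. H0: μ_1 = μ_2; H1: μ_1 < μ_2 (two-sample pooled-variance t-test, left-tailed).
s_p² = [(20−1)·460.8² + (40−1)·326²]/(20+40−2) = 141020
t = (1890 − 2073)/√[141020·(1/20 + 1/40)] = -1.7794
df = n₁ + n₂ − 2 = 58
p-value = P(T ≤ -1.7794) ≈ 0.040
Since p ≈ 0.040 < α = 0.1, reject H0; the data support H1.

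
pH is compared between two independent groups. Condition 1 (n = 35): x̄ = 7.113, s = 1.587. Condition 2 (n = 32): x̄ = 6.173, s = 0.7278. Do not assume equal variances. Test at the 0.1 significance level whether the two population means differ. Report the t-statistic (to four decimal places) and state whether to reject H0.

t = 3.1596; reject H0

Let group 1 = condition 1, group 2 = condition 2. H0: μ_1 = μ_2; H1: μ_1 ≠ μ_2 (Welch's two-sample t-test, two-sided).
t = (x̄_1 − x̄_2)/√(s_1²/n_1 + s_2²/n_2) = (7.113 − 6.173)/√(1.587²/35 + 0.7278²/32) = 3.1596
Welch–Satterthwaite df ≈ 48.62
Two-sided p-value ≈ 0.003
Since p ≈ 0.003 < α = 0.1, reject H0; the data support H1.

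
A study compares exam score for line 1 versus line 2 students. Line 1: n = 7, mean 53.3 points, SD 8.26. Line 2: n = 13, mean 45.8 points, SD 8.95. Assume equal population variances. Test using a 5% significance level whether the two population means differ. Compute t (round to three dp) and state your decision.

Let group 1 = line 1, group 2 = line 2. H0: μ_1 = μ_2; H1: μ_1 ≠ μ_2 (two-sample pooled-variance t-test, two-sided).
s_p² = [(7−1)·8.26² + (13−1)·8.95²]/(7+13−2) = 76.1442
t = (53.3 − 45.8)/√[76.1442·(1/7 + 1/13)] = 1.833
df = n₁ + n₂ − 2 = 18
Two-sided p-value ≈ 0.0833
Since p ≈ 0.0833 > α = 0.05, fail to reject H0; the data do not provide sufficient evidence against H0.

t = 1.833; fail to reject H0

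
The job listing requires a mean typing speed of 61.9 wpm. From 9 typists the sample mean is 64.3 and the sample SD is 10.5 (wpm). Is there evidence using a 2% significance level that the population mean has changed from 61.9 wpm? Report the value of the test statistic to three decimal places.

0.686

H0: μ = 61.9; H1: μ ≠ 61.9 (one-sample t-test, two-sided).
t = (x̄ − μ₀)/(s/√n) = (64.3 − 61.9)/(10.5/√9) = 0.686
df = n − 1 = 8
Two-sided p-value ≈ 0.512
Since p ≈ 0.512 > α = 0.02, fail to reject H0; the data do not provide sufficient evidence against H0.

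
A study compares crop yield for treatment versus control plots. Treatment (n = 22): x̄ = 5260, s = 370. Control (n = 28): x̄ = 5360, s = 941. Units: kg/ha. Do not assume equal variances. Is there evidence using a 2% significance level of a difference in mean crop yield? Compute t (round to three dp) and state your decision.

t = -0.514; fail to reject H0

Let group 1 = treatment, group 2 = control. H0: μ_1 = μ_2; H1: μ_1 ≠ μ_2 (Welch's two-sample t-test, two-sided).
t = (x̄_1 − x̄_2)/√(s_1²/n_1 + s_2²/n_2) = (5260 − 5360)/√(370²/22 + 941²/28) = -0.514
Welch–Satterthwaite df ≈ 36.84
Two-sided p-value ≈ 0.610
Since p ≈ 0.610 > α = 0.02, fail to reject H0; the data do not provide sufficient evidence against H0.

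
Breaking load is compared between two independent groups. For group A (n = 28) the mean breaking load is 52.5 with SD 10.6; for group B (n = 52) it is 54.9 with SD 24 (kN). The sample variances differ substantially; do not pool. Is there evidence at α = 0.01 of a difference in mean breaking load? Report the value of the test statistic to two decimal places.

Let group 1 = group A, group 2 = group B. H0: μ_1 = μ_2; H1: μ_1 ≠ μ_2 (Welch's two-sample t-test, two-sided).
t = (x̄_1 − x̄_2)/√(s_1²/n_1 + s_2²/n_2) = (52.5 − 54.9)/√(10.6²/28 + 24²/52) = -0.62
Welch–Satterthwaite df ≈ 75.84
Two-sided p-value ≈ 0.5385
Since p ≈ 0.5385 > α = 0.01, fail to reject H0; the evidence is not statistically significant.

-0.62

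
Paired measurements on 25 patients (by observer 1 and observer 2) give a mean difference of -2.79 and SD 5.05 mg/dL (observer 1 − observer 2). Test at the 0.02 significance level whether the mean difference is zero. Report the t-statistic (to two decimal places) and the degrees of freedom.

H0: μ_d = 0; H1: μ_d ≠ 0 (paired t-test on the differences, two-sided).
t = d̄/(s_d/√n) = -2.79/(5.05/√25) = -2.76
df = n − 1 = 24
Two-sided p-value ≈ 0.0108
Since p ≈ 0.0108 < α = 0.02, reject H0; the data support H1.

t = -2.76, df = 24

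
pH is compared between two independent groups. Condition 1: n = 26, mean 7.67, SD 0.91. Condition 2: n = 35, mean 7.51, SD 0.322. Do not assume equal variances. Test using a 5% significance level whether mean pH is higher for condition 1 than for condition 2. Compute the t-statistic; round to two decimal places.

Let group 1 = condition 1, group 2 = condition 2. H0: μ_1 = μ_2; H1: μ_1 > μ_2 (Welch's two-sample t-test, right-tailed).
t = (x̄_1 − x̄_2)/√(s_1²/n_1 + s_2²/n_2) = (7.67 − 7.51)/√(0.91²/26 + 0.322²/35) = 0.86
Welch–Satterthwaite df ≈ 29.68
p-value = P(T ≥ 0.86) ≈ 0.199
Since p ≈ 0.199 > α = 0.05, fail to reject H0; the data do not provide sufficient evidence against H0.

0.86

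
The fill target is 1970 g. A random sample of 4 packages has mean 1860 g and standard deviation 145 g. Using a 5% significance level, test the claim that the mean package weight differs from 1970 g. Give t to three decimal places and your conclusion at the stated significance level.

t = -1.517; fail to reject H0

H0: μ = 1970; H1: μ ≠ 1970 (one-sample t-test, two-sided).
t = (x̄ − μ₀)/(s/√n) = (1860 − 1970)/(145/√4) = -1.517
df = n − 1 = 3
Two-sided p-value ≈ 0.2265
Since p ≈ 0.2265 > α = 0.05, fail to reject H0; the evidence is not statistically significant.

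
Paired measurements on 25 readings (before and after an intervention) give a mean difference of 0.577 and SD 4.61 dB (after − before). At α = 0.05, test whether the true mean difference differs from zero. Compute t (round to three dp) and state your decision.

H0: μ_d = 0; H1: μ_d ≠ 0 (paired t-test on the differences, two-sided).
t = d̄/(s_d/√n) = 0.577/(4.61/√25) = 0.626
df = n − 1 = 24
Two-sided p-value ≈ 0.537
Since p ≈ 0.537 > α = 0.05, fail to reject H0; the data do not provide sufficient evidence against H0.

t = 0.626; fail to reject H0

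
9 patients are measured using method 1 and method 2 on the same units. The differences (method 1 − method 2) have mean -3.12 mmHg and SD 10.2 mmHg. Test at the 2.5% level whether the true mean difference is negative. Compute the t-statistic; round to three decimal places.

H0: μ_d = 0; H1: μ_d < 0 (paired t-test on the differences, left-tailed).
t = d̄/(s_d/√n) = -3.12/(10.2/√9) = -0.918
df = n − 1 = 8
p-value = P(T ≤ -0.918) ≈ 0.1928
Since p ≈ 0.1928 > α = 0.025, fail to reject H0; the data do not provide sufficient evidence against H0.

-0.918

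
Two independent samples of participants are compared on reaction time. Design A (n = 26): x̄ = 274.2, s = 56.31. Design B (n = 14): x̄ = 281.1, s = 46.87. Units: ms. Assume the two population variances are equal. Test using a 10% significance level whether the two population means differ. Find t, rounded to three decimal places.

Let group 1 = design A, group 2 = design B. H0: μ_1 = μ_2; H1: μ_1 ≠ μ_2 (two-sample pooled-variance t-test, two-sided).
s_p² = [(26−1)·56.31² + (14−1)·46.87²]/(26+14−2) = 2837.6
t = (274.2 − 281.1)/√[2837.6·(1/26 + 1/14)] = -0.391
df = n₁ + n₂ − 2 = 38
Two-sided p-value ≈ 0.698
Since p ≈ 0.698 > α = 0.1, fail to reject H0; the evidence is not statistically significant.

-0.391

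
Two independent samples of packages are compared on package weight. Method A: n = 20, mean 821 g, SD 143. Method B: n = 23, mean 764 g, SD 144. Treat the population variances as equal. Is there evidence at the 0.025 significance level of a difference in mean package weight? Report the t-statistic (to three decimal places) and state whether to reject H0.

t = 1.299; fail to reject H0

Let group 1 = method A, group 2 = method B. H0: μ_1 = μ_2; H1: μ_1 ≠ μ_2 (two-sample pooled-variance t-test, two-sided).
s_p² = [(20−1)·143² + (23−1)·144²]/(20+23−2) = 20603
t = (821 − 764)/√[20603·(1/20 + 1/23)] = 1.299
df = n₁ + n₂ − 2 = 41
Two-sided p-value ≈ 0.201
Since p ≈ 0.201 > α = 0.025, fail to reject H0; the data do not provide sufficient evidence against H0.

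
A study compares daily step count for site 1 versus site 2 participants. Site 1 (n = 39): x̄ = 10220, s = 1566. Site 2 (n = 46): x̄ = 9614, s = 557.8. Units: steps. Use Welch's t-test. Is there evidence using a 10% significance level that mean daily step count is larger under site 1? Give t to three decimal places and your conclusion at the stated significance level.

Let group 1 = site 1, group 2 = site 2. H0: μ_1 = μ_2; H1: μ_1 > μ_2 (Welch's two-sample t-test, right-tailed).
t = (x̄_1 − x̄_2)/√(s_1²/n_1 + s_2²/n_2) = (10220 − 9614)/√(1566²/39 + 557.8²/46) = 2.296
Welch–Satterthwaite df ≈ 46.16
p-value = P(T ≥ 2.296) ≈ 0.0131
Since p ≈ 0.0131 < α = 0.1, reject H0; the evidence is statistically significant.

t = 2.296; reject H0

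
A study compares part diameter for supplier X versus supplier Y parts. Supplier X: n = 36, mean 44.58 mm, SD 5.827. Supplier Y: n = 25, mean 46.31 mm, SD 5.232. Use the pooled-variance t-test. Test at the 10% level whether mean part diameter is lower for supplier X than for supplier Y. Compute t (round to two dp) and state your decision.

t = -1.19; fail to reject H0

Let group 1 = supplier X, group 2 = supplier Y. H0: μ_1 = μ_2; H1: μ_1 < μ_2 (two-sample pooled-variance t-test, left-tailed).
s_p² = [(36−1)·5.827² + (25−1)·5.232²]/(36+25−2) = 31.2773
t = (44.58 − 46.31)/√[31.2773·(1/36 + 1/25)] = -1.19
df = n₁ + n₂ − 2 = 59
p-value = P(T ≤ -1.19) ≈ 0.120
Since p ≈ 0.120 > α = 0.1, fail to reject H0; the evidence is not statistically significant.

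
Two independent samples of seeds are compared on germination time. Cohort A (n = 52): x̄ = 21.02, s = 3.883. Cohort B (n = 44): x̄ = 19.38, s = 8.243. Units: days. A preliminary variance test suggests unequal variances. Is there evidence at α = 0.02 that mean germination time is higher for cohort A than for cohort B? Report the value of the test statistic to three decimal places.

1.211

Let group 1 = cohort A, group 2 = cohort B. H0: μ_1 = μ_2; H1: μ_1 > μ_2 (Welch's two-sample t-test, right-tailed).
t = (x̄_1 − x̄_2)/√(s_1²/n_1 + s_2²/n_2) = (21.02 − 19.38)/√(3.883²/52 + 8.243²/44) = 1.211
Welch–Satterthwaite df ≈ 58.91
p-value = P(T ≥ 1.211) ≈ 0.115
Since p ≈ 0.115 > α = 0.02, fail to reject H0; the evidence is not statistically significant.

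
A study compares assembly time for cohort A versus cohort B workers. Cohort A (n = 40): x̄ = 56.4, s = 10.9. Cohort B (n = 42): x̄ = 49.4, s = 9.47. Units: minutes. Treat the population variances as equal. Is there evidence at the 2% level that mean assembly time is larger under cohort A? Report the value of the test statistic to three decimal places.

Let group 1 = cohort A, group 2 = cohort B. H0: μ_1 = μ_2; H1: μ_1 > μ_2 (two-sample pooled-variance t-test, right-tailed).
s_p² = [(40−1)·10.9² + (42−1)·9.47²]/(40+42−2) = 103.881
t = (56.4 − 49.4)/√[103.881·(1/40 + 1/42)] = 3.109
df = n₁ + n₂ − 2 = 80
p-value = P(T ≥ 3.109) ≈ 0.0013
Since p ≈ 0.0013 < α = 0.02, reject H0; the data support H1.

3.109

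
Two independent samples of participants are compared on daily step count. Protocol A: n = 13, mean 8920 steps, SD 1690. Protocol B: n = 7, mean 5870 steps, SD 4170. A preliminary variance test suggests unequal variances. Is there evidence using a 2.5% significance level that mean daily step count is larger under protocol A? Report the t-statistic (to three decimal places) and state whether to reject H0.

t = 1.855; fail to reject H0

Let group 1 = protocol A, group 2 = protocol B. H0: μ_1 = μ_2; H1: μ_1 > μ_2 (Welch's two-sample t-test, right-tailed).
t = (x̄_1 − x̄_2)/√(s_1²/n_1 + s_2²/n_2) = (8920 − 5870)/√(1690²/13 + 4170²/7) = 1.855
Welch–Satterthwaite df ≈ 7.08
p-value = P(T ≥ 1.855) ≈ 0.0528
Since p ≈ 0.0528 > α = 0.025, fail to reject H0; the evidence is not statistically significant.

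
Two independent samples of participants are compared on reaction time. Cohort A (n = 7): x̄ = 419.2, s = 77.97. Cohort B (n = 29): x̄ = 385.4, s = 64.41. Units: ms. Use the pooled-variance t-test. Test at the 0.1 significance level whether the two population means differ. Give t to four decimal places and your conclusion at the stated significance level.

Let group 1 = cohort A, group 2 = cohort B. H0: μ_1 = μ_2; H1: μ_1 ≠ μ_2 (two-sample pooled-variance t-test, two-sided).
s_p² = [(7−1)·77.97² + (29−1)·64.41²]/(7+29−2) = 4489.36
t = (419.2 − 385.4)/√[4489.36·(1/7 + 1/29)] = 1.1979
df = n₁ + n₂ − 2 = 34
Two-sided p-value ≈ 0.239
Since p ≈ 0.239 > α = 0.1, fail to reject H0; the evidence is not statistically significant.

t = 1.1979; fail to reject H0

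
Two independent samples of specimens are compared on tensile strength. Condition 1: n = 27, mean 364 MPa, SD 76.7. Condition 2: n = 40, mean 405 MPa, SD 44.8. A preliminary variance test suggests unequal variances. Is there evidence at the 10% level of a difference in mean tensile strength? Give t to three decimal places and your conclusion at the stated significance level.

t = -2.504; reject H0

Let group 1 = condition 1, group 2 = condition 2. H0: μ_1 = μ_2; H1: μ_1 ≠ μ_2 (Welch's two-sample t-test, two-sided).
t = (x̄_1 − x̄_2)/√(s_1²/n_1 + s_2²/n_2) = (364 − 405)/√(76.7²/27 + 44.8²/40) = -2.504
Welch–Satterthwaite df ≈ 38.01
Two-sided p-value ≈ 0.017
Since p ≈ 0.017 < α = 0.1, reject H0; the evidence is statistically significant.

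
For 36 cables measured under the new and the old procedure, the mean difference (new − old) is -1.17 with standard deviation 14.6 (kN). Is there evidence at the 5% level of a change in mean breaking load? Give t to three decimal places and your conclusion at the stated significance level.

t = -0.481; fail to reject H0

H0: μ_d = 0; H1: μ_d ≠ 0 (paired t-test on the differences, two-sided).
t = d̄/(s_d/√n) = -1.17/(14.6/√36) = -0.481
df = n − 1 = 35
Two-sided p-value ≈ 0.6336
Since p ≈ 0.6336 > α = 0.05, fail to reject H0; the evidence is not statistically significant.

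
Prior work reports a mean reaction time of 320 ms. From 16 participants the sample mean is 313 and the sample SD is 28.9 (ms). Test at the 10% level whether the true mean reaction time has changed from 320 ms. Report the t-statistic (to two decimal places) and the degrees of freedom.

H0: μ = 320; H1: μ ≠ 320 (one-sample t-test, two-sided).
t = (x̄ − μ₀)/(s/√n) = (313 − 320)/(28.9/√16) = -0.97
df = n − 1 = 15
Two-sided p-value ≈ 0.3480
Since p ≈ 0.3480 > α = 0.1, fail to reject H0; the data do not provide sufficient evidence against H0.

t = -0.97, df = 15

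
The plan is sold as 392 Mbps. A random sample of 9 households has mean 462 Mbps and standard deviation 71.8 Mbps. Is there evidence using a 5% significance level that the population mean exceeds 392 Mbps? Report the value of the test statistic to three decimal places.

2.925

H0: μ = 392; H1: μ > 392 (one-sample t-test, right-tailed).
t = (x̄ − μ₀)/(s/√n) = (462 − 392)/(71.8/√9) = 2.925
df = n − 1 = 8
p-value = P(T ≥ 2.925) ≈ 0.010
Since p ≈ 0.010 < α = 0.05, reject H0; the data support H1.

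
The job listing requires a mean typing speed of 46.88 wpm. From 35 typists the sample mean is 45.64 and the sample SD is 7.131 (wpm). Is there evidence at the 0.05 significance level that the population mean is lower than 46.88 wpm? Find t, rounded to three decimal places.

H0: μ = 46.88; H1: μ < 46.88 (one-sample t-test, left-tailed).
t = (x̄ − μ₀)/(s/√n) = (45.64 − 46.88)/(7.131/√35) = -1.029
df = n − 1 = 34
p-value = P(T ≤ -1.029) ≈ 0.155
Since p ≈ 0.155 > α = 0.05, fail to reject H0; the evidence is not statistically significant.

-1.029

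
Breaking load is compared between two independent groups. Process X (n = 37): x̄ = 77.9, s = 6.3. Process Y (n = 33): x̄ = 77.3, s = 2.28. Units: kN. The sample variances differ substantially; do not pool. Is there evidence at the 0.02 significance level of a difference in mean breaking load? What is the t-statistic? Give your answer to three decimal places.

Let group 1 = process X, group 2 = process Y. H0: μ_1 = μ_2; H1: μ_1 ≠ μ_2 (Welch's two-sample t-test, two-sided).
t = (x̄_1 − x̄_2)/√(s_1²/n_1 + s_2²/n_2) = (77.9 − 77.3)/√(6.3²/37 + 2.28²/33) = 0.541
Welch–Satterthwaite df ≈ 46.23
Two-sided p-value ≈ 0.5911
Since p ≈ 0.5911 > α = 0.02, fail to reject H0; the evidence is not statistically significant.

0.541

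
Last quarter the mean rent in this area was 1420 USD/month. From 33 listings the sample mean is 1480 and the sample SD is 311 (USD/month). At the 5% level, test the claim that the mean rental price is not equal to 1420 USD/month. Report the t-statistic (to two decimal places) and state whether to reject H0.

t = 1.11; fail to reject H0

H0: μ = 1420; H1: μ ≠ 1420 (one-sample t-test, two-sided).
t = (x̄ − μ₀)/(s/√n) = (1480 − 1420)/(311/√33) = 1.11
df = n − 1 = 32
Two-sided p-value ≈ 0.2760
Since p ≈ 0.2760 > α = 0.05, fail to reject H0; the data do not provide sufficient evidence against H0.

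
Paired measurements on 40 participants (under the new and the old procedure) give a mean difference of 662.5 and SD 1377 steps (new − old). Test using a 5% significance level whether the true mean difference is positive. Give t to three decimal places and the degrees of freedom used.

H0: μ_d = 0; H1: μ_d > 0 (paired t-test on the differences, right-tailed).
t = d̄/(s_d/√n) = 662.5/(1377/√40) = 3.043
df = n − 1 = 39
p-value = P(T ≥ 3.043) ≈ 0.002
Since p ≈ 0.002 < α = 0.05, reject H0; the data support H1.

t = 3.043, df = 39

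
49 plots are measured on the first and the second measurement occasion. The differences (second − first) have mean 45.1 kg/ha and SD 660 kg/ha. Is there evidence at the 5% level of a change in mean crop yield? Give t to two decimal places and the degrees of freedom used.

t = 0.48, df = 48

H0: μ_d = 0; H1: μ_d ≠ 0 (paired t-test on the differences, two-sided).
t = d̄/(s_d/√n) = 45.1/(660/√49) = 0.48
df = n − 1 = 48
Two-sided p-value ≈ 0.635
Since p ≈ 0.635 > α = 0.05, fail to reject H0; the data do not provide sufficient evidence against H0.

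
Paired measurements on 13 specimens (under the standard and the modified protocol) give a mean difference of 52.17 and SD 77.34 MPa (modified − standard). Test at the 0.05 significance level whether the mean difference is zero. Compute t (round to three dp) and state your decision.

H0: μ_d = 0; H1: μ_d ≠ 0 (paired t-test on the differences, two-sided).
t = d̄/(s_d/√n) = 52.17/(77.34/√13) = 2.432
df = n − 1 = 12
Two-sided p-value ≈ 0.032
Since p ≈ 0.032 < α = 0.05, reject H0; the evidence is statistically significant.

t = 2.432; reject H0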